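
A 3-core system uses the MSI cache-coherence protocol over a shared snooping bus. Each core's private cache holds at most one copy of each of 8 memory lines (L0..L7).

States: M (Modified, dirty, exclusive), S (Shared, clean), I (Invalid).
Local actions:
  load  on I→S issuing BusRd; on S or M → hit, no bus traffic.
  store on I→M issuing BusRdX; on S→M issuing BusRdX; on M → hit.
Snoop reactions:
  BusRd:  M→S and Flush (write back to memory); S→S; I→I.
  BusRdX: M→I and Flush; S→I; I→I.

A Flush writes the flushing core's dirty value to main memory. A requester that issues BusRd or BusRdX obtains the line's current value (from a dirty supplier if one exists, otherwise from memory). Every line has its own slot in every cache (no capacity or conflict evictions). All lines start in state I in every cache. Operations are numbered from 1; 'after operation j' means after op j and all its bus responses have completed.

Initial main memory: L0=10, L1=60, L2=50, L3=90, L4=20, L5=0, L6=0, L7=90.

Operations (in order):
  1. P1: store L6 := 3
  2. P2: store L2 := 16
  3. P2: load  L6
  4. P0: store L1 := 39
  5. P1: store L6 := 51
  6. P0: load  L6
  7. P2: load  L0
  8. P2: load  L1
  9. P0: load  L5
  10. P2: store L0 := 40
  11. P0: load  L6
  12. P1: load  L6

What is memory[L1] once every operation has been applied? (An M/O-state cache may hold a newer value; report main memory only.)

memory[L1] = 39

step 1: P1: store L6 := 3  ⟶  IMI  (L6)  txn=BusRdX  M[L6]=0
step 2: P2: store L2 := 16  ⟶  IIM  (L2)  txn=BusRdX  M[L2]=50
step 3: P2: load  L6  ⟶  ISS  (L6)  txn=BusRd+Flush  M[L6]=3
step 4: P0: store L1 := 39  ⟶  MII  (L1)  txn=BusRdX  M[L1]=60
step 5: P1: store L6 := 51  ⟶  IMI  (L6)  txn=BusRdX  M[L6]=3
step 6: P0: load  L6  ⟶  SSI  (L6)  txn=BusRd+Flush  M[L6]=51
step 7: P2: load  L0  ⟶  IIS  (L0)  txn=BusRd  M[L0]=10
step 8: P2: load  L1  ⟶  SIS  (L1)  txn=BusRd+Flush  M[L1]=39
step 9: P0: load  L5  ⟶  SII  (L5)  txn=BusRd  M[L5]=0
step 10: P2: store L0 := 40  ⟶  IIM  (L0)  txn=BusRdX  M[L0]=10
step 11: P0: load  L6  ⟶  SSI  (L6)  txn=∅  M[L6]=51
step 12: P1: load  L6  ⟶  SSI  (L6)  txn=∅  M[L6]=51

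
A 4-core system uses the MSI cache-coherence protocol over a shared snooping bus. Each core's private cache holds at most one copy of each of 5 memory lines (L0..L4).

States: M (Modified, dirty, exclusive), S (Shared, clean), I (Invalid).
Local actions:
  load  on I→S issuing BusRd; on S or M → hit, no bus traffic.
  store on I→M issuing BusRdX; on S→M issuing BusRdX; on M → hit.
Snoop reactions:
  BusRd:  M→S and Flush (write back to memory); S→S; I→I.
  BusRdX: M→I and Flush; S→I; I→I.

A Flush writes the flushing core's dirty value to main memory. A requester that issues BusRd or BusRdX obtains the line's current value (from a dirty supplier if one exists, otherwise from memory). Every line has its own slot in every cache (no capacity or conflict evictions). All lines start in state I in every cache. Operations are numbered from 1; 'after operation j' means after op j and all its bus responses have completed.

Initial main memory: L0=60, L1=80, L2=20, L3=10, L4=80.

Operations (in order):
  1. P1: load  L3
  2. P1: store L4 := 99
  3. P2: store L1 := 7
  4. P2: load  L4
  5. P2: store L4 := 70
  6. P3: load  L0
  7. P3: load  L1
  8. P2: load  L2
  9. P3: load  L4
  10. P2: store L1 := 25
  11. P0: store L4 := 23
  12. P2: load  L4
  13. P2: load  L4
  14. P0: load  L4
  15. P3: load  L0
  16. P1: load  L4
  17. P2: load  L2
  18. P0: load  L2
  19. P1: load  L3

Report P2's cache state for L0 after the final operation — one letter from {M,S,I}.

[1] P1: load  L3 | P0:I, P1:S(10), P2:I, P3:I | bus: BusRd
[2] P1: store L4 := 99 | P0:I, P1:M(99), P2:I, P3:I | bus: BusRdX
[3] P2: store L1 := 7 | P0:I, P1:I, P2:M(7), P3:I | bus: BusRdX
[4] P2: load  L4 | P0:I, P1:S(99), P2:S(99), P3:I | bus: BusRd,Flush
[5] P2: store L4 := 70 | P0:I, P1:I, P2:M(70), P3:I | bus: BusRdX
[6] P3: load  L0 | P0:I, P1:I, P2:I, P3:S(60) | bus: BusRd
[7] P3: load  L1 | P0:I, P1:I, P2:S(7), P3:S(7) | bus: BusRd,Flush
[8] P2: load  L2 | P0:I, P1:I, P2:S(20), P3:I | bus: BusRd
[9] P3: load  L4 | P0:I, P1:I, P2:S(70), P3:S(70) | bus: BusRd,Flush
[10] P2: store L1 := 25 | P0:I, P1:I, P2:M(25), P3:I | bus: BusRdX
[11] P0: store L4 := 23 | P0:M(23), P1:I, P2:I, P3:I | bus: BusRdX
[12] P2: load  L4 | P0:S(23), P1:I, P2:S(23), P3:I | bus: BusRd,Flush
[13] P2: load  L4 | P0:S(23), P1:I, P2:S(23), P3:I | bus: none
[14] P0: load  L4 | P0:S(23), P1:I, P2:S(23), P3:I | bus: none
[15] P3: load  L0 | P0:I, P1:I, P2:I, P3:S(60) | bus: none
[16] P1: load  L4 | P0:S(23), P1:S(23), P2:S(23), P3:I | bus: BusRd
[17] P2: load  L2 | P0:I, P1:I, P2:S(20), P3:I | bus: none
[18] P0: load  L2 | P0:S(20), P1:I, P2:S(20), P3:I | bus: BusRd
[19] P1: load  L3 | P0:I, P1:S(10), P2:I, P3:I | bus: none

state = I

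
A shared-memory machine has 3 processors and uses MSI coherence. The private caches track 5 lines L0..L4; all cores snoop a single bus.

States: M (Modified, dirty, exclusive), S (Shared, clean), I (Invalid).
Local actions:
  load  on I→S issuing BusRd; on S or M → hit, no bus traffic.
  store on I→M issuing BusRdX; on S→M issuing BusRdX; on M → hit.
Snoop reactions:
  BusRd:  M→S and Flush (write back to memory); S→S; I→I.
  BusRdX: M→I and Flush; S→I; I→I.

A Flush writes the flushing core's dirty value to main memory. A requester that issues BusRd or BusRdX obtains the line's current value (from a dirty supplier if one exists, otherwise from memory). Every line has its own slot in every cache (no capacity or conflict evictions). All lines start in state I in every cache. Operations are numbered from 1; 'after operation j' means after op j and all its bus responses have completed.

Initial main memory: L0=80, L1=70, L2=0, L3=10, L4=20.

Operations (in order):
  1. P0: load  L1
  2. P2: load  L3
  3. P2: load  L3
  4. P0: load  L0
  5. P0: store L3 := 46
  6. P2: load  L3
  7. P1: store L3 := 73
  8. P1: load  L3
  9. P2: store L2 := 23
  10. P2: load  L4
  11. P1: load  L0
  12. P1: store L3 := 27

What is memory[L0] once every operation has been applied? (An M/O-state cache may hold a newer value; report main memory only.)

[1] P0: load  L1 | P0:S(70), P1:I, P2:I | bus: BusRd
[2] P2: load  L3 | P0:I, P1:I, P2:S(10) | bus: BusRd
[3] P2: load  L3 | P0:I, P1:I, P2:S(10) | bus: none
[4] P0: load  L0 | P0:S(80), P1:I, P2:I | bus: BusRd
[5] P0: store L3 := 46 | P0:M(46), P1:I, P2:I | bus: BusRdX
[6] P2: load  L3 | P0:S(46), P1:I, P2:S(46) | bus: BusRd,Flush
[7] P1: store L3 := 73 | P0:I, P1:M(73), P2:I | bus: BusRdX
[8] P1: load  L3 | P0:I, P1:M(73), P2:I | bus: none
[9] P2: store L2 := 23 | P0:I, P1:I, P2:M(23) | bus: BusRdX
[10] P2: load  L4 | P0:I, P1:I, P2:S(20) | bus: BusRd
[11] P1: load  L0 | P0:S(80), P1:S(80), P2:I | bus: BusRd
[12] P1: store L3 := 27 | P0:I, P1:M(27), P2:I | bus: none

memory[L0] = 80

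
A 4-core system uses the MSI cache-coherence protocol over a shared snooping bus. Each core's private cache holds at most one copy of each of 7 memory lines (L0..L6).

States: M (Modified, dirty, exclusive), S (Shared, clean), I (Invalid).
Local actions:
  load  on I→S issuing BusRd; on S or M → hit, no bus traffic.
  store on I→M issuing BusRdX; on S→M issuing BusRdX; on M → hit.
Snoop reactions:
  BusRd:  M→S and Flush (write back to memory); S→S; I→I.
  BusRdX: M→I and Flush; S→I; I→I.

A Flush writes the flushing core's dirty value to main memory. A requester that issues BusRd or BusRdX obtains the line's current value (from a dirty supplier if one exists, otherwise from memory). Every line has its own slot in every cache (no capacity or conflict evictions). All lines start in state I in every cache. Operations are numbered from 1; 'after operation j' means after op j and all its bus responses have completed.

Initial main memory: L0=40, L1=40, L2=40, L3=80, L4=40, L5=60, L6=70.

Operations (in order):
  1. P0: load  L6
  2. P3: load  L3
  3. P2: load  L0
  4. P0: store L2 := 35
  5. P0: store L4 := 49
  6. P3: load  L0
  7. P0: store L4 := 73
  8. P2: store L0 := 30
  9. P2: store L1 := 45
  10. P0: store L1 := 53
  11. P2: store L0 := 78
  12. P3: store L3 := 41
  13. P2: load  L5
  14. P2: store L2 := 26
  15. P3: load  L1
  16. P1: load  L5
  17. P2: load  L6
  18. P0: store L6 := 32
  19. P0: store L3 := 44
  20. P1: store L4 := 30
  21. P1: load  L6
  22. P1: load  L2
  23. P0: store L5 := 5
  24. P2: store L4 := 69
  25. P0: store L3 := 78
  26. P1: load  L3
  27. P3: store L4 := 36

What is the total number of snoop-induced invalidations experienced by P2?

invalidations = 4

step 1: P0: load  L6  ⟶  SIII  (L6)  txn=BusRd  M[L6]=70
step 2: P3: load  L3  ⟶  IIIS  (L3)  txn=BusRd  M[L3]=80
step 3: P2: load  L0  ⟶  IISI  (L0)  txn=BusRd  M[L0]=40
step 4: P0: store L2 := 35  ⟶  MIII  (L2)  txn=BusRdX  M[L2]=40
step 5: P0: store L4 := 49  ⟶  MIII  (L4)  txn=BusRdX  M[L4]=40
step 6: P3: load  L0  ⟶  IISS  (L0)  txn=BusRd  M[L0]=40
step 7: P0: store L4 := 73  ⟶  MIII  (L4)  txn=∅  M[L4]=40
step 8: P2: store L0 := 30  ⟶  IIMI  (L0)  txn=BusRdX  M[L0]=40
step 9: P2: store L1 := 45  ⟶  IIMI  (L1)  txn=BusRdX  M[L1]=40
step 10: P0: store L1 := 53  ⟶  MIII  (L1)  txn=BusRdX+Flush  M[L1]=45
step 11: P2: store L0 := 78  ⟶  IIMI  (L0)  txn=∅  M[L0]=40
step 12: P3: store L3 := 41  ⟶  IIIM  (L3)  txn=BusRdX  M[L3]=80
step 13: P2: load  L5  ⟶  IISI  (L5)  txn=BusRd  M[L5]=60
step 14: P2: store L2 := 26  ⟶  IIMI  (L2)  txn=BusRdX+Flush  M[L2]=35
step 15: P3: load  L1  ⟶  SIIS  (L1)  txn=BusRd+Flush  M[L1]=53
step 16: P1: load  L5  ⟶  ISSI  (L5)  txn=BusRd  M[L5]=60
step 17: P2: load  L6  ⟶  SISI  (L6)  txn=BusRd  M[L6]=70
step 18: P0: store L6 := 32  ⟶  MIII  (L6)  txn=BusRdX  M[L6]=70
step 19: P0: store L3 := 44  ⟶  MIII  (L3)  txn=BusRdX+Flush  M[L3]=41
step 20: P1: store L4 := 30  ⟶  IMII  (L4)  txn=BusRdX+Flush  M[L4]=73
step 21: P1: load  L6  ⟶  SSII  (L6)  txn=BusRd+Flush  M[L6]=32
step 22: P1: load  L2  ⟶  ISSI  (L2)  txn=BusRd+Flush  M[L2]=26
step 23: P0: store L5 := 5  ⟶  MIII  (L5)  txn=BusRdX  M[L5]=60
step 24: P2: store L4 := 69  ⟶  IIMI  (L4)  txn=BusRdX+Flush  M[L4]=30
step 25: P0: store L3 := 78  ⟶  MIII  (L3)  txn=∅  M[L3]=41
step 26: P1: load  L3  ⟶  SSII  (L3)  txn=BusRd+Flush  M[L3]=78
step 27: P3: store L4 := 36  ⟶  IIIM  (L4)  txn=BusRdX+Flush  M[L4]=69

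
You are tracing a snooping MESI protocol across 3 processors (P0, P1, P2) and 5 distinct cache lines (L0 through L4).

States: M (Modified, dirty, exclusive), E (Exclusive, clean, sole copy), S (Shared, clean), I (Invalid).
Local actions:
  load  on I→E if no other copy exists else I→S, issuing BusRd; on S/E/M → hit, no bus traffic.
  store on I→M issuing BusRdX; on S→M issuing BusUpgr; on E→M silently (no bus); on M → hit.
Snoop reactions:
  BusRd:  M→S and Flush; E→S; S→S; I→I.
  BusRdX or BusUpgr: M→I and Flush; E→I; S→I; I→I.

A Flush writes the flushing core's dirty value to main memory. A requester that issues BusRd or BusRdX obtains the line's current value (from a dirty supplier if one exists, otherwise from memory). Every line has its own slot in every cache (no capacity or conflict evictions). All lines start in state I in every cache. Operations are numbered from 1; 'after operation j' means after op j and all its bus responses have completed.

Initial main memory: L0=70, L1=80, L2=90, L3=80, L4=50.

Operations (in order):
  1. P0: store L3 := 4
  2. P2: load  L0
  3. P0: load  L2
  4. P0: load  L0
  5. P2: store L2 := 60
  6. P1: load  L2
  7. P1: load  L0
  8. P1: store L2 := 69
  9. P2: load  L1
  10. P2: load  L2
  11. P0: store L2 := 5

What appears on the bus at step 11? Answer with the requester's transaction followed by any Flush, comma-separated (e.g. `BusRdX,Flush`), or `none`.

bus = BusRdX

[1] P0: store L3 := 4 | P0:M(4), P1:I, P2:I | bus: BusRdX
[2] P2: load  L0 | P0:I, P1:I, P2:E(70) | bus: BusRd
[3] P0: load  L2 | P0:E(90), P1:I, P2:I | bus: BusRd
[4] P0: load  L0 | P0:S(70), P1:I, P2:S(70) | bus: BusRd
[5] P2: store L2 := 60 | P0:I, P1:I, P2:M(60) | bus: BusRdX
[6] P1: load  L2 | P0:I, P1:S(60), P2:S(60) | bus: BusRd,Flush
[7] P1: load  L0 | P0:S(70), P1:S(70), P2:S(70) | bus: BusRd
[8] P1: store L2 := 69 | P0:I, P1:M(69), P2:I | bus: BusUpgr
[9] P2: load  L1 | P0:I, P1:I, P2:E(80) | bus: BusRd
[10] P2: load  L2 | P0:I, P1:S(69), P2:S(69) | bus: BusRd,Flush
[11] P0: store L2 := 5 | P0:M(5), P1:I, P2:I | bus: BusRdX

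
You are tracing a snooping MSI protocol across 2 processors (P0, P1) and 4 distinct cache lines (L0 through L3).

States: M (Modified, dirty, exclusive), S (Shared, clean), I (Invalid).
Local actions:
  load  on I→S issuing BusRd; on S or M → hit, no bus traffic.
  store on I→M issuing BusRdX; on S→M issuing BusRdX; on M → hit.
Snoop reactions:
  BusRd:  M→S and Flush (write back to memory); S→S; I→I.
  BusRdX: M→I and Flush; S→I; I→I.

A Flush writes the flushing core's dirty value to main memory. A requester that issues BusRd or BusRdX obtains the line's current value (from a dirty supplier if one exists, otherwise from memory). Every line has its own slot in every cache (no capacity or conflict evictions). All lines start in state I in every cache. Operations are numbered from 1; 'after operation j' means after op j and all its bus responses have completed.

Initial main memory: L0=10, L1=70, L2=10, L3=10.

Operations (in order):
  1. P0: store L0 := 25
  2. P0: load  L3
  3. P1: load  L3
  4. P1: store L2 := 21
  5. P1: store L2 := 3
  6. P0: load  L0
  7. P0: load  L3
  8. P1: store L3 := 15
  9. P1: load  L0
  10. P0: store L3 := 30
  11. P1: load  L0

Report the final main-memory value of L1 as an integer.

[1] P0: store L0 := 25 | P0:M(25), P1:I | bus: BusRdX
[2] P0: load  L3 | P0:S(10), P1:I | bus: BusRd
[3] P1: load  L3 | P0:S(10), P1:S(10) | bus: BusRd
[4] P1: store L2 := 21 | P0:I, P1:M(21) | bus: BusRdX
[5] P1: store L2 := 3 | P0:I, P1:M(3) | bus: none
[6] P0: load  L0 | P0:M(25), P1:I | bus: none
[7] P0: load  L3 | P0:S(10), P1:S(10) | bus: none
[8] P1: store L3 := 15 | P0:I, P1:M(15) | bus: BusRdX
[9] P1: load  L0 | P0:S(25), P1:S(25) | bus: BusRd,Flush
[10] P0: store L3 := 30 | P0:M(30), P1:I | bus: BusRdX,Flush
[11] P1: load  L0 | P0:S(25), P1:S(25) | bus: none

memory[L1] = 70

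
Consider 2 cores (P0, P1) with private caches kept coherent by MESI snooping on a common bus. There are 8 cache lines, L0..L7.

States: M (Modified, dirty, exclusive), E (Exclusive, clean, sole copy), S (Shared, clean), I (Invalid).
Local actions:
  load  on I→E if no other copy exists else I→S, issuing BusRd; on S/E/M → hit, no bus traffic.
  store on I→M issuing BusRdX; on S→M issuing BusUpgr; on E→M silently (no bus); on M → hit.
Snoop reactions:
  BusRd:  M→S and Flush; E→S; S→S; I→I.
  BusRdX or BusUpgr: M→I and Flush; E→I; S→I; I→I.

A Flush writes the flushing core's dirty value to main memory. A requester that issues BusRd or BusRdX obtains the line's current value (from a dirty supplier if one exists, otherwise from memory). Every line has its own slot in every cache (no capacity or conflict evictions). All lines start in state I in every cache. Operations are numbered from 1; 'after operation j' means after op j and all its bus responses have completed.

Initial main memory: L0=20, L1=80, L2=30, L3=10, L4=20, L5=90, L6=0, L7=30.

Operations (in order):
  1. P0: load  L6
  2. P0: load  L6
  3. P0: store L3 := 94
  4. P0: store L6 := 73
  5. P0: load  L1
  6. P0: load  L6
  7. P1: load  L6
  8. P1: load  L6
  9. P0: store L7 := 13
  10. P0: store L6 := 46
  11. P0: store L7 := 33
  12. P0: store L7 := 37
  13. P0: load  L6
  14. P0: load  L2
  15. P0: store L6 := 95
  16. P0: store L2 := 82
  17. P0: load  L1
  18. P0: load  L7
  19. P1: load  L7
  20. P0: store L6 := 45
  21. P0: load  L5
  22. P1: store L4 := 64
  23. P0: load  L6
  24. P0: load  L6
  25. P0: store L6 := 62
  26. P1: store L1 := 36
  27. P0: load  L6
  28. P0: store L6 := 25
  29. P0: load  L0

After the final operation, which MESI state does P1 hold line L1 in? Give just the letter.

state = M

step 1: P0: load  L6  ⟶  EI  (L6)  txn=BusRd  M[L6]=0
step 2: P0: load  L6  ⟶  EI  (L6)  txn=∅  M[L6]=0
step 3: P0: store L3 := 94  ⟶  MI  (L3)  txn=BusRdX  M[L3]=10
step 4: P0: store L6 := 73  ⟶  MI  (L6)  txn=∅  M[L6]=0
step 5: P0: load  L1  ⟶  EI  (L1)  txn=BusRd  M[L1]=80
step 6: P0: load  L6  ⟶  MI  (L6)  txn=∅  M[L6]=0
step 7: P1: load  L6  ⟶  SS  (L6)  txn=BusRd+Flush  M[L6]=73
step 8: P1: load  L6  ⟶  SS  (L6)  txn=∅  M[L6]=73
step 9: P0: store L7 := 13  ⟶  MI  (L7)  txn=BusRdX  M[L7]=30
step 10: P0: store L6 := 46  ⟶  MI  (L6)  txn=BusUpgr  M[L6]=73
step 11: P0: store L7 := 33  ⟶  MI  (L7)  txn=∅  M[L7]=30
step 12: P0: store L7 := 37  ⟶  MI  (L7)  txn=∅  M[L7]=30
step 13: P0: load  L6  ⟶  MI  (L6)  txn=∅  M[L6]=73
step 14: P0: load  L2  ⟶  EI  (L2)  txn=BusRd  M[L2]=30
step 15: P0: store L6 := 95  ⟶  MI  (L6)  txn=∅  M[L6]=73
step 16: P0: store L2 := 82  ⟶  MI  (L2)  txn=∅  M[L2]=30
step 17: P0: load  L1  ⟶  EI  (L1)  txn=∅  M[L1]=80
step 18: P0: load  L7  ⟶  MI  (L7)  txn=∅  M[L7]=30
step 19: P1: load  L7  ⟶  SS  (L7)  txn=BusRd+Flush  M[L7]=37
step 20: P0: store L6 := 45  ⟶  MI  (L6)  txn=∅  M[L6]=73
step 21: P0: load  L5  ⟶  EI  (L5)  txn=BusRd  M[L5]=90
step 22: P1: store L4 := 64  ⟶  IM  (L4)  txn=BusRdX  M[L4]=20
step 23: P0: load  L6  ⟶  MI  (L6)  txn=∅  M[L6]=73
step 24: P0: load  L6  ⟶  MI  (L6)  txn=∅  M[L6]=73
step 25: P0: store L6 := 62  ⟶  MI  (L6)  txn=∅  M[L6]=73
step 26: P1: store L1 := 36  ⟶  IM  (L1)  txn=BusRdX  M[L1]=80
step 27: P0: load  L6  ⟶  MI  (L6)  txn=∅  M[L6]=73
step 28: P0: store L6 := 25  ⟶  MI  (L6)  txn=∅  M[L6]=73
step 29: P0: load  L0  ⟶  EI  (L0)  txn=BusRd  M[L0]=20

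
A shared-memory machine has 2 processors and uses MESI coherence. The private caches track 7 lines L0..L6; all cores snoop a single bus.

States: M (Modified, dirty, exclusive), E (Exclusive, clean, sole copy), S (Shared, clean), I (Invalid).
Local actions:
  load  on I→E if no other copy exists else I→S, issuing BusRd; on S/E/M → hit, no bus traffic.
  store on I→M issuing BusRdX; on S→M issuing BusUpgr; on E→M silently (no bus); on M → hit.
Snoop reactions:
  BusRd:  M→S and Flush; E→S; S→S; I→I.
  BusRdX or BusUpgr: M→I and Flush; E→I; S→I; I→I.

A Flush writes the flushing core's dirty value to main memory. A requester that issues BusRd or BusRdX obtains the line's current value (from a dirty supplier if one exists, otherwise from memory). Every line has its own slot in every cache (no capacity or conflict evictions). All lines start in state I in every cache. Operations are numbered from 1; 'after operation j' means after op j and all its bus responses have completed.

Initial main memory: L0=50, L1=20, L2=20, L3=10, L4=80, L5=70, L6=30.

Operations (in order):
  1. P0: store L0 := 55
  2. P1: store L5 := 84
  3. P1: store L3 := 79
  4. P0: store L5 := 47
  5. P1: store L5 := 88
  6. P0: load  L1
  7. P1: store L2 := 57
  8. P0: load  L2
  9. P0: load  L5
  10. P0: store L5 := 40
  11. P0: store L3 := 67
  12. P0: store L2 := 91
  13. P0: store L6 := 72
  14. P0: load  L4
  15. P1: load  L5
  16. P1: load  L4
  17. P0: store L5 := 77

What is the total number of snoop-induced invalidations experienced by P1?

invalidations = 5

  op1 P0: store L0 := 55 → M/I on L0; bus BusRdX; mem=50
  op2 P1: store L5 := 84 → I/M on L5; bus BusRdX; mem=70
  op3 P1: store L3 := 79 → I/M on L3; bus BusRdX; mem=10
  op4 P0: store L5 := 47 → M/I on L5; bus BusRdX Flush; mem=84
  op5 P1: store L5 := 88 → I/M on L5; bus BusRdX Flush; mem=47
  op6 P0: load  L1 → E/I on L1; bus BusRd; mem=20
  op7 P1: store L2 := 57 → I/M on L2; bus BusRdX; mem=20
  op8 P0: load  L2 → S/S on L2; bus BusRd Flush; mem=57
  op9 P0: load  L5 → S/S on L5; bus BusRd Flush; mem=88
  op10 P0: store L5 := 40 → M/I on L5; bus BusUpgr; mem=88
  op11 P0: store L3 := 67 → M/I on L3; bus BusRdX Flush; mem=79
  op12 P0: store L2 := 91 → M/I on L2; bus BusUpgr; mem=57
  op13 P0: store L6 := 72 → M/I on L6; bus BusRdX; mem=30
  op14 P0: load  L4 → E/I on L4; bus BusRd; mem=80
  op15 P1: load  L5 → S/S on L5; bus BusRd Flush; mem=40
  op16 P1: load  L4 → S/S on L4; bus BusRd; mem=80
  op17 P0: store L5 := 77 → M/I on L5; bus BusUpgr; mem=40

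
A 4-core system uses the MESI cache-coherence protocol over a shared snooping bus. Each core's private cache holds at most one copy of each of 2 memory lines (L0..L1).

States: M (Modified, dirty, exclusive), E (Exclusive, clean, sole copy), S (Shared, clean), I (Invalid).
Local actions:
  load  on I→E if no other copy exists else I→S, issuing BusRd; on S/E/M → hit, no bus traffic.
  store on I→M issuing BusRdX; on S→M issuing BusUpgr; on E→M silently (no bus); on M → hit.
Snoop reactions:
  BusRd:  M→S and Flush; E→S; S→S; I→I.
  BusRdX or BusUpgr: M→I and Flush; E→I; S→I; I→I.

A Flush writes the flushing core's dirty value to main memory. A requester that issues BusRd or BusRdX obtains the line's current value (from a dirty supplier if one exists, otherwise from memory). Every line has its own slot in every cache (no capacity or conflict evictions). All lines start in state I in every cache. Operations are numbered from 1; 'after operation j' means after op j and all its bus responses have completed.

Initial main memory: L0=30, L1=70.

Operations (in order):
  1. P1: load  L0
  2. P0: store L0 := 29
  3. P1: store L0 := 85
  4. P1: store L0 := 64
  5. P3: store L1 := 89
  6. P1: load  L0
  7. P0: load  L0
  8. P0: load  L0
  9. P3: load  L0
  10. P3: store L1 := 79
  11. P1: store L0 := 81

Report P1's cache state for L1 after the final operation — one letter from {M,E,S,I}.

  op1 P1: load  L0 → I/E/I/I on L0; bus BusRd; mem=30
  op2 P0: store L0 := 29 → M/I/I/I on L0; bus BusRdX; mem=30
  op3 P1: store L0 := 85 → I/M/I/I on L0; bus BusRdX Flush; mem=29
  op4 P1: store L0 := 64 → I/M/I/I on L0; bus (none); mem=29
  op5 P3: store L1 := 89 → I/I/I/M on L1; bus BusRdX; mem=70
  op6 P1: load  L0 → I/M/I/I on L0; bus (none); mem=29
  op7 P0: load  L0 → S/S/I/I on L0; bus BusRd Flush; mem=64
  op8 P0: load  L0 → S/S/I/I on L0; bus (none); mem=64
  op9 P3: load  L0 → S/S/I/S on L0; bus BusRd; mem=64
  op10 P3: store L1 := 79 → I/I/I/M on L1; bus (none); mem=70
  op11 P1: store L0 := 81 → I/M/I/I on L0; bus BusUpgr; mem=64

state = I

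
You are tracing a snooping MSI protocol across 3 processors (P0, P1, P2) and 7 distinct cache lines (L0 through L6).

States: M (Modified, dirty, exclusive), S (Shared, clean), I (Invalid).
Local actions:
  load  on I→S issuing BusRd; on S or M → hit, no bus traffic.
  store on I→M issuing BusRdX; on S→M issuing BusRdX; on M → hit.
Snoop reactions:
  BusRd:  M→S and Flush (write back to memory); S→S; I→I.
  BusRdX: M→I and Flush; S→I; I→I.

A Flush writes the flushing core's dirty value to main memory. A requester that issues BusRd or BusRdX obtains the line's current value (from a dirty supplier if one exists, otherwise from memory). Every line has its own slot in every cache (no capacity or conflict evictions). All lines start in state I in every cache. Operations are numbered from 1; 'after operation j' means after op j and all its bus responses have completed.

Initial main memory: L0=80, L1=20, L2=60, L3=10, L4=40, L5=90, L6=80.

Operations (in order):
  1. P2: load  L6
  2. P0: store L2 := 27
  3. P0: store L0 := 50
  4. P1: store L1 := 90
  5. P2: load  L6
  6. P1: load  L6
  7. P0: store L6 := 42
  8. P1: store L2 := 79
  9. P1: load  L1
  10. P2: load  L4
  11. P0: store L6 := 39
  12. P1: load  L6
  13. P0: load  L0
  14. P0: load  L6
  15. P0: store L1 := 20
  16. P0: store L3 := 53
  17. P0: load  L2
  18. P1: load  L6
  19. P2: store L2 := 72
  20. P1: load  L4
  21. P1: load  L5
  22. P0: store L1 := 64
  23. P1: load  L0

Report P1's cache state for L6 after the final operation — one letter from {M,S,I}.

state = S

  op1 P2: load  L6 → I/I/S on L6; bus BusRd; mem=80
  op2 P0: store L2 := 27 → M/I/I on L2; bus BusRdX; mem=60
  op3 P0: store L0 := 50 → M/I/I on L0; bus BusRdX; mem=80
  op4 P1: store L1 := 90 → I/M/I on L1; bus BusRdX; mem=20
  op5 P2: load  L6 → I/I/S on L6; bus (none); mem=80
  op6 P1: load  L6 → I/S/S on L6; bus BusRd; mem=80
  op7 P0: store L6 := 42 → M/I/I on L6; bus BusRdX; mem=80
  op8 P1: store L2 := 79 → I/M/I on L2; bus BusRdX Flush; mem=27
  op9 P1: load  L1 → I/M/I on L1; bus (none); mem=20
  op10 P2: load  L4 → I/I/S on L4; bus BusRd; mem=40
  op11 P0: store L6 := 39 → M/I/I on L6; bus (none); mem=80
  op12 P1: load  L6 → S/S/I on L6; bus BusRd Flush; mem=39
  op13 P0: load  L0 → M/I/I on L0; bus (none); mem=80
  op14 P0: load  L6 → S/S/I on L6; bus (none); mem=39
  op15 P0: store L1 := 20 → M/I/I on L1; bus BusRdX Flush; mem=90
  op16 P0: store L3 := 53 → M/I/I on L3; bus BusRdX; mem=10
  op17 P0: load  L2 → S/S/I on L2; bus BusRd Flush; mem=79
  op18 P1: load  L6 → S/S/I on L6; bus (none); mem=39
  op19 P2: store L2 := 72 → I/I/M on L2; bus BusRdX; mem=79
  op20 P1: load  L4 → I/S/S on L4; bus BusRd; mem=40
  op21 P1: load  L5 → I/S/I on L5; bus BusRd; mem=90
  op22 P0: store L1 := 64 → M/I/I on L1; bus (none); mem=90
  op23 P1: load  L0 → S/S/I on L0; bus BusRd Flush; mem=50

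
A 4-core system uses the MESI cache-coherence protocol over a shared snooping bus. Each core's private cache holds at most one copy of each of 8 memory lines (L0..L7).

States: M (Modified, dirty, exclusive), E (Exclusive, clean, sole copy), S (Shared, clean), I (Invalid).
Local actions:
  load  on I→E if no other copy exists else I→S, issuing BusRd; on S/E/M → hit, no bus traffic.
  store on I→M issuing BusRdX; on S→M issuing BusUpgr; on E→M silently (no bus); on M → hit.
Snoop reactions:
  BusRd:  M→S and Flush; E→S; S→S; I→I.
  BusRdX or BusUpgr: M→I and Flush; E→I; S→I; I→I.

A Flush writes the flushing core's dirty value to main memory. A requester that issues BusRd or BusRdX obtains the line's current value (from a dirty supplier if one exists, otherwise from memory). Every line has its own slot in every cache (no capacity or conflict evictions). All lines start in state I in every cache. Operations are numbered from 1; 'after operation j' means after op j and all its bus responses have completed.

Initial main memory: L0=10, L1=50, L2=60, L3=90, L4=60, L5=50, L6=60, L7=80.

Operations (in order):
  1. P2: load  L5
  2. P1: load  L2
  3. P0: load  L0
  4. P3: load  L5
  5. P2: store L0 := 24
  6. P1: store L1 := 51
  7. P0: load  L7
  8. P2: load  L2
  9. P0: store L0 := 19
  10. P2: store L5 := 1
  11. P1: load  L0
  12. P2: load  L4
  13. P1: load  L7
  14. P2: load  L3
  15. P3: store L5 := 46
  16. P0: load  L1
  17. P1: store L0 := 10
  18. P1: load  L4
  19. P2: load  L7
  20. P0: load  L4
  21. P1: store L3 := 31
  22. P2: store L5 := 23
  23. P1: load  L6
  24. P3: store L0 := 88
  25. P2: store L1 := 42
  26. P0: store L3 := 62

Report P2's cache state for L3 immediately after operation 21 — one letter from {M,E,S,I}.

  op1 P2: load  L5 → I/I/E/I on L5; bus BusRd; mem=50
  op2 P1: load  L2 → I/E/I/I on L2; bus BusRd; mem=60
  op3 P0: load  L0 → E/I/I/I on L0; bus BusRd; mem=10
  op4 P3: load  L5 → I/I/S/S on L5; bus BusRd; mem=50
  op5 P2: store L0 := 24 → I/I/M/I on L0; bus BusRdX; mem=10
  op6 P1: store L1 := 51 → I/M/I/I on L1; bus BusRdX; mem=50
  op7 P0: load  L7 → E/I/I/I on L7; bus BusRd; mem=80
  op8 P2: load  L2 → I/S/S/I on L2; bus BusRd; mem=60
  op9 P0: store L0 := 19 → M/I/I/I on L0; bus BusRdX Flush; mem=24
  op10 P2: store L5 := 1 → I/I/M/I on L5; bus BusUpgr; mem=50
  op11 P1: load  L0 → S/S/I/I on L0; bus BusRd Flush; mem=19
  op12 P2: load  L4 → I/I/E/I on L4; bus BusRd; mem=60
  op13 P1: load  L7 → S/S/I/I on L7; bus BusRd; mem=80
  op14 P2: load  L3 → I/I/E/I on L3; bus BusRd; mem=90
  op15 P3: store L5 := 46 → I/I/I/M on L5; bus BusRdX Flush; mem=1
  op16 P0: load  L1 → S/S/I/I on L1; bus BusRd Flush; mem=51
  op17 P1: store L0 := 10 → I/M/I/I on L0; bus BusUpgr; mem=19
  op18 P1: load  L4 → I/S/S/I on L4; bus BusRd; mem=60
  op19 P2: load  L7 → S/S/S/I on L7; bus BusRd; mem=80
  op20 P0: load  L4 → S/S/S/I on L4; bus BusRd; mem=60
  op21 P1: store L3 := 31 → I/M/I/I on L3; bus BusRdX; mem=90
  op22 P2: store L5 := 23 → I/I/M/I on L5; bus BusRdX Flush; mem=46
  op23 P1: load  L6 → I/E/I/I on L6; bus BusRd; mem=60
  op24 P3: store L0 := 88 → I/I/I/M on L0; bus BusRdX Flush; mem=10
  op25 P2: store L1 := 42 → I/I/M/I on L1; bus BusRdX; mem=51
  op26 P0: store L3 := 62 → M/I/I/I on L3; bus BusRdX Flush; mem=31

state = I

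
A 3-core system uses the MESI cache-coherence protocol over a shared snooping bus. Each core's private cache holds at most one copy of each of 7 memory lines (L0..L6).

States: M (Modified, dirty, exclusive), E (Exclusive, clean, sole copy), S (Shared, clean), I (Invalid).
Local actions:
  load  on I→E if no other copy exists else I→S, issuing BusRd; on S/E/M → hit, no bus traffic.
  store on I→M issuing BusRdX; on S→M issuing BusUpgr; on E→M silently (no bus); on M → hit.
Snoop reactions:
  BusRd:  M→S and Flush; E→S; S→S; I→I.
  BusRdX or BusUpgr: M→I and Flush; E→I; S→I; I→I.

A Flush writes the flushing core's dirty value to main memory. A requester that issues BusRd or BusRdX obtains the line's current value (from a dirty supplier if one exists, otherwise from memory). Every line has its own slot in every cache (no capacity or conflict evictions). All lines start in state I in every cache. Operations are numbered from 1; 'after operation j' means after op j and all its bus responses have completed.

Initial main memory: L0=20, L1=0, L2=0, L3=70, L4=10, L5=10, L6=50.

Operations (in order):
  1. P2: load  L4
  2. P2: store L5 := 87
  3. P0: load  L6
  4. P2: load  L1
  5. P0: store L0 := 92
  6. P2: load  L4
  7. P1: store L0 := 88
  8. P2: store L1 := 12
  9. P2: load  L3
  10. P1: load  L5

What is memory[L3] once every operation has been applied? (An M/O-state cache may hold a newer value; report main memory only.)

memory[L3] = 70

[1] P2: load  L4 | P0:I, P1:I, P2:E(10) | bus: BusRd
[2] P2: store L5 := 87 | P0:I, P1:I, P2:M(87) | bus: BusRdX
[3] P0: load  L6 | P0:E(50), P1:I, P2:I | bus: BusRd
[4] P2: load  L1 | P0:I, P1:I, P2:E(0) | bus: BusRd
[5] P0: store L0 := 92 | P0:M(92), P1:I, P2:I | bus: BusRdX
[6] P2: load  L4 | P0:I, P1:I, P2:E(10) | bus: none
[7] P1: store L0 := 88 | P0:I, P1:M(88), P2:I | bus: BusRdX,Flush
[8] P2: store L1 := 12 | P0:I, P1:I, P2:M(12) | bus: none
[9] P2: load  L3 | P0:I, P1:I, P2:E(70) | bus: BusRd
[10] P1: load  L5 | P0:I, P1:S(87), P2:S(87) | bus: BusRd,Flush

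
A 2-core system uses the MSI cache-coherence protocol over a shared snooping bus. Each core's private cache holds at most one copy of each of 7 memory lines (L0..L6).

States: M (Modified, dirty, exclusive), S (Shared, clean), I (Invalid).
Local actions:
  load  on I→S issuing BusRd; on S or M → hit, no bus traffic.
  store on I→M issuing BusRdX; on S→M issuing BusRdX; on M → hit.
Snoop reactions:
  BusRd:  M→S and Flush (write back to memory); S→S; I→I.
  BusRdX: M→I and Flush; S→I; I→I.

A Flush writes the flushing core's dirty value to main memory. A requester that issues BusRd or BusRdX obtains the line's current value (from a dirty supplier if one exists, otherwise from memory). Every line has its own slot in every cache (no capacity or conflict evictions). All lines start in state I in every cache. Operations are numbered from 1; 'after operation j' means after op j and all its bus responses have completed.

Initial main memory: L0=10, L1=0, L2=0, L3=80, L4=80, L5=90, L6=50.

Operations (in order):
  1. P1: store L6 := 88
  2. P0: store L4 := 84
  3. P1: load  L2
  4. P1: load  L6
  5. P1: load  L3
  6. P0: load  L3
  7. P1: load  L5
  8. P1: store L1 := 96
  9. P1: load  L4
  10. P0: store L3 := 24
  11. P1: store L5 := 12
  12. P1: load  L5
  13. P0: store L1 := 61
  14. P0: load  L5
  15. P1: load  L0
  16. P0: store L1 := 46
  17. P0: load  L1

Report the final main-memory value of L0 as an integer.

step 1: P1: store L6 := 88  ⟶  IM  (L6)  txn=BusRdX  M[L6]=50
step 2: P0: store L4 := 84  ⟶  MI  (L4)  txn=BusRdX  M[L4]=80
step 3: P1: load  L2  ⟶  IS  (L2)  txn=BusRd  M[L2]=0
step 4: P1: load  L6  ⟶  IM  (L6)  txn=∅  M[L6]=50
step 5: P1: load  L3  ⟶  IS  (L3)  txn=BusRd  M[L3]=80
step 6: P0: load  L3  ⟶  SS  (L3)  txn=BusRd  M[L3]=80
step 7: P1: load  L5  ⟶  IS  (L5)  txn=BusRd  M[L5]=90
step 8: P1: store L1 := 96  ⟶  IM  (L1)  txn=BusRdX  M[L1]=0
step 9: P1: load  L4  ⟶  SS  (L4)  txn=BusRd+Flush  M[L4]=84
step 10: P0: store L3 := 24  ⟶  MI  (L3)  txn=BusRdX  M[L3]=80
step 11: P1: store L5 := 12  ⟶  IM  (L5)  txn=BusRdX  M[L5]=90
step 12: P1: load  L5  ⟶  IM  (L5)  txn=∅  M[L5]=90
step 13: P0: store L1 := 61  ⟶  MI  (L1)  txn=BusRdX+Flush  M[L1]=96
step 14: P0: load  L5  ⟶  SS  (L5)  txn=BusRd+Flush  M[L5]=12
step 15: P1: load  L0  ⟶  IS  (L0)  txn=BusRd  M[L0]=10
step 16: P0: store L1 := 46  ⟶  MI  (L1)  txn=∅  M[L1]=96
step 17: P0: load  L1  ⟶  MI  (L1)  txn=∅  M[L1]=96

memory[L0] = 10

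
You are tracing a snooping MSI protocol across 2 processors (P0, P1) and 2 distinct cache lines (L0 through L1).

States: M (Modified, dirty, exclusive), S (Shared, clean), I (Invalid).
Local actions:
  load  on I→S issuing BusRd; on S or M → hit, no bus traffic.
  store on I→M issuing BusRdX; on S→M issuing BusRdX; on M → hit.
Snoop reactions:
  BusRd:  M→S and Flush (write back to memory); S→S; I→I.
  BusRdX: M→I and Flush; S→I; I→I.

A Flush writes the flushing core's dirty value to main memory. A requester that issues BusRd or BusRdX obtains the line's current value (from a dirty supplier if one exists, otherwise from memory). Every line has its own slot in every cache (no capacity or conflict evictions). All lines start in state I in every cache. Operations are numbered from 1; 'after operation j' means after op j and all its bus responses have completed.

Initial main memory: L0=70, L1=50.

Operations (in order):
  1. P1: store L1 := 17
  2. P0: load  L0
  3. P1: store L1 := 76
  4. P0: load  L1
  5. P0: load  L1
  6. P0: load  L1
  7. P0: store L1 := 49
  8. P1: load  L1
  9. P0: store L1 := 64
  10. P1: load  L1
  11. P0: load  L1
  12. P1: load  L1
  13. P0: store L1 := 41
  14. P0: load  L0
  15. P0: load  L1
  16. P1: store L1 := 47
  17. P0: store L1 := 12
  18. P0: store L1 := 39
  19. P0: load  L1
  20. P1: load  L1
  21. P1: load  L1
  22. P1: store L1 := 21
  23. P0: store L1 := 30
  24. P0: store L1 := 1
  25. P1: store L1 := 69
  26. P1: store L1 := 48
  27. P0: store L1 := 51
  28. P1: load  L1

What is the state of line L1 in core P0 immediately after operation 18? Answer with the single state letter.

step 1: P1: store L1 := 17  ⟶  IM  (L1)  txn=BusRdX  M[L1]=50
step 2: P0: load  L0  ⟶  SI  (L0)  txn=BusRd  M[L0]=70
step 3: P1: store L1 := 76  ⟶  IM  (L1)  txn=∅  M[L1]=50
step 4: P0: load  L1  ⟶  SS  (L1)  txn=BusRd+Flush  M[L1]=76
step 5: P0: load  L1  ⟶  SS  (L1)  txn=∅  M[L1]=76
step 6: P0: load  L1  ⟶  SS  (L1)  txn=∅  M[L1]=76
step 7: P0: store L1 := 49  ⟶  MI  (L1)  txn=BusRdX  M[L1]=76
step 8: P1: load  L1  ⟶  SS  (L1)  txn=BusRd+Flush  M[L1]=49
step 9: P0: store L1 := 64  ⟶  MI  (L1)  txn=BusRdX  M[L1]=49
step 10: P1: load  L1  ⟶  SS  (L1)  txn=BusRd+Flush  M[L1]=64
step 11: P0: load  L1  ⟶  SS  (L1)  txn=∅  M[L1]=64
step 12: P1: load  L1  ⟶  SS  (L1)  txn=∅  M[L1]=64
step 13: P0: store L1 := 41  ⟶  MI  (L1)  txn=BusRdX  M[L1]=64
step 14: P0: load  L0  ⟶  SI  (L0)  txn=∅  M[L0]=70
step 15: P0: load  L1  ⟶  MI  (L1)  txn=∅  M[L1]=64
step 16: P1: store L1 := 47  ⟶  IM  (L1)  txn=BusRdX+Flush  M[L1]=41
step 17: P0: store L1 := 12  ⟶  MI  (L1)  txn=BusRdX+Flush  M[L1]=47
step 18: P0: store L1 := 39  ⟶  MI  (L1)  txn=∅  M[L1]=47
step 19: P0: load  L1  ⟶  MI  (L1)  txn=∅  M[L1]=47
step 20: P1: load  L1  ⟶  SS  (L1)  txn=BusRd+Flush  M[L1]=39
step 21: P1: load  L1  ⟶  SS  (L1)  txn=∅  M[L1]=39
step 22: P1: store L1 := 21  ⟶  IM  (L1)  txn=BusRdX  M[L1]=39
step 23: P0: store L1 := 30  ⟶  MI  (L1)  txn=BusRdX+Flush  M[L1]=21
step 24: P0: store L1 := 1  ⟶  MI  (L1)  txn=∅  M[L1]=21
step 25: P1: store L1 := 69  ⟶  IM  (L1)  txn=BusRdX+Flush  M[L1]=1
step 26: P1: store L1 := 48  ⟶  IM  (L1)  txn=∅  M[L1]=1
step 27: P0: store L1 := 51  ⟶  MI  (L1)  txn=BusRdX+Flush  M[L1]=48
step 28: P1: load  L1  ⟶  SS  (L1)  txn=BusRd+Flush  M[L1]=51

state = M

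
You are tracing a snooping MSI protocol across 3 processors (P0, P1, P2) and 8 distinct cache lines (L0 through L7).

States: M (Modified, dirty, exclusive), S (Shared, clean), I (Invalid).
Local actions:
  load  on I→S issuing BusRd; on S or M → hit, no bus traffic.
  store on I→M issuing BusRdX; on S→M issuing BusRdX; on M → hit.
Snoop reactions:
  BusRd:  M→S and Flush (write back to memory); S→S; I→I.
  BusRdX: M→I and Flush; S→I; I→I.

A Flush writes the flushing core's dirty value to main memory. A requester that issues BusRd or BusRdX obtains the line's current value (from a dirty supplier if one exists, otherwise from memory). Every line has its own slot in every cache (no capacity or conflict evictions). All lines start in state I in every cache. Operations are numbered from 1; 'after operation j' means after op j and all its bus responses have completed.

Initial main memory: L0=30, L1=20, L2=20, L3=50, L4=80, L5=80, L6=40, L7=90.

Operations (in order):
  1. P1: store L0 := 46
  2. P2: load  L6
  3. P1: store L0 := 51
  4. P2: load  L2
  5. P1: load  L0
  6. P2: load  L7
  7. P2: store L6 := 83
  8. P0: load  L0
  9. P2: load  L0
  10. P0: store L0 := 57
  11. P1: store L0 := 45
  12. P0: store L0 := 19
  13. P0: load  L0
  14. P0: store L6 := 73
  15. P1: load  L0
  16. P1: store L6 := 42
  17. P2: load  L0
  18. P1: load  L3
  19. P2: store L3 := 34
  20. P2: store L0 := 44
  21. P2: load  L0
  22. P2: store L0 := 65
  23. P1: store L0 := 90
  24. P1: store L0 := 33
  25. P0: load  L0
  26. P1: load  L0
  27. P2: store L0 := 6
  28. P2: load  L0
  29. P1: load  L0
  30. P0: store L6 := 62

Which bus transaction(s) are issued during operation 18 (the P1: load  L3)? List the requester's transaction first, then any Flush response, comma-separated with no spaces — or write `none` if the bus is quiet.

bus = BusRd

1. P1: store L0 := 46  bus=[BusRdX]  L0: P0=I P1=M P2=I  mem[L0]=30
2. P2: load  L6  bus=[BusRd]  L6: P0=I P1=I P2=S  mem[L6]=40
3. P1: store L0 := 51  bus=[-]  L0: P0=I P1=M P2=I  mem[L0]=30
4. P2: load  L2  bus=[BusRd]  L2: P0=I P1=I P2=S  mem[L2]=20
5. P1: load  L0  bus=[-]  L0: P0=I P1=M P2=I  mem[L0]=30
6. P2: load  L7  bus=[BusRd]  L7: P0=I P1=I P2=S  mem[L7]=90
7. P2: store L6 := 83  bus=[BusRdX]  L6: P0=I P1=I P2=M  mem[L6]=40
8. P0: load  L0  bus=[BusRd,Flush]  L0: P0=S P1=S P2=I  mem[L0]=51
9. P2: load  L0  bus=[BusRd]  L0: P0=S P1=S P2=S  mem[L0]=51
10. P0: store L0 := 57  bus=[BusRdX]  L0: P0=M P1=I P2=I  mem[L0]=51
11. P1: store L0 := 45  bus=[BusRdX,Flush]  L0: P0=I P1=M P2=I  mem[L0]=57
12. P0: store L0 := 19  bus=[BusRdX,Flush]  L0: P0=M P1=I P2=I  mem[L0]=45
13. P0: load  L0  bus=[-]  L0: P0=M P1=I P2=I  mem[L0]=45
14. P0: store L6 := 73  bus=[BusRdX,Flush]  L6: P0=M P1=I P2=I  mem[L6]=83
15. P1: load  L0  bus=[BusRd,Flush]  L0: P0=S P1=S P2=I  mem[L0]=19
16. P1: store L6 := 42  bus=[BusRdX,Flush]  L6: P0=I P1=M P2=I  mem[L6]=73
17. P2: load  L0  bus=[BusRd]  L0: P0=S P1=S P2=S  mem[L0]=19
18. P1: load  L3  bus=[BusRd]  L3: P0=I P1=S P2=I  mem[L3]=50
19. P2: store L3 := 34  bus=[BusRdX]  L3: P0=I P1=I P2=M  mem[L3]=50
20. P2: store L0 := 44  bus=[BusRdX]  L0: P0=I P1=I P2=M  mem[L0]=19
21. P2: load  L0  bus=[-]  L0: P0=I P1=I P2=M  mem[L0]=19
22. P2: store L0 := 65  bus=[-]  L0: P0=I P1=I P2=M  mem[L0]=19
23. P1: store L0 := 90  bus=[BusRdX,Flush]  L0: P0=I P1=M P2=I  mem[L0]=65
24. P1: store L0 := 33  bus=[-]  L0: P0=I P1=M P2=I  mem[L0]=65
25. P0: load  L0  bus=[BusRd,Flush]  L0: P0=S P1=S P2=I  mem[L0]=33
26. P1: load  L0  bus=[-]  L0: P0=S P1=S P2=I  mem[L0]=33
27. P2: store L0 := 6  bus=[BusRdX]  L0: P0=I P1=I P2=M  mem[L0]=33
28. P2: load  L0  bus=[-]  L0: P0=I P1=I P2=M  mem[L0]=33
29. P1: load  L0  bus=[BusRd,Flush]  L0: P0=I P1=S P2=S  mem[L0]=6
30. P0: store L6 := 62  bus=[BusRdX,Flush]  L6: P0=M P1=I P2=I  mem[L6]=42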